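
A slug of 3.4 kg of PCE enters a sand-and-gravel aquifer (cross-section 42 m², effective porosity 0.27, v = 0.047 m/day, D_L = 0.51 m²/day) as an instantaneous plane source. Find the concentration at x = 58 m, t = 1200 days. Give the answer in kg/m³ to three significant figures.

For an instantaneous plane source, C(x,t) = M/(n_e·A·√(4πDt)) · exp(−(x−vt)²/(4Dt)), with n_e·A the pore (flow) area.
Plume center vt = 0.047 × 1200 = 56.4 m, so the well at 58 m is 1.6 m downgradient of the peak.
√(4πDt) = 87.70 m, giving peak height M/(n_e·A·√(4πDt)) = 3.4/(0.27 × 42 × 87.70) = 0.003419 kg/m³.
(x−vt)²/(4Dt) = (1.6)²/(4 × 0.51 × 1200) = 0.001046; exp(−0.001046) = 0.9990.
C = 0.003419 × 0.9990 = 0.00342 kg/m³.

0.00342 kg/m³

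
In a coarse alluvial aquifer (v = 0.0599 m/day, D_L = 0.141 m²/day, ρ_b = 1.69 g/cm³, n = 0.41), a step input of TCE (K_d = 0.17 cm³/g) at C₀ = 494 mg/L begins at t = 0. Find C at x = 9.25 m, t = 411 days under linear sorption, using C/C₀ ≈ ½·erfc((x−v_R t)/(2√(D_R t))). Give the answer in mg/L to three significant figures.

364 mg/L

Retardation factor R = 1 + ρ_b·K_d/n = 1 + 1.69 × 0.17/0.41 = 1.701.
Sorption retards both mechanisms: v_R = v/R = 0.03521 m/day, D_R = D/R = 0.08289 m²/day.
v_R·t = 0.03521 × 411 = 14.47131 m; 2√(D_R t) = 11.67 m; argument = (9.25 − 14.47131)/11.67 = -0.4474.
C = C₀ × ½·erfc(-0.4474) = 494 × 0.7365 = 364 mg/L.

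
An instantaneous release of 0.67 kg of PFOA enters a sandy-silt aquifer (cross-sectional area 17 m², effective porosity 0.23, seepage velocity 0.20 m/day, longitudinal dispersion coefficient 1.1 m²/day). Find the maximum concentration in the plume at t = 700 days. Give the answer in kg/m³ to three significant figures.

0.00174 kg/m³

The peak of an instantaneous 1D plume sits at x = vt; there the Gaussian factor is 1 and C_max = M/(n_e·A·√(4πDt)), where n_e·A is the pore area the mass is dissolved in.
√(4πDt) = √(4π × 1.1 × 700) = 98.37 m, so C_max = 0.67/(0.23 × 17 × 98.37) = 0.00174 kg/m³.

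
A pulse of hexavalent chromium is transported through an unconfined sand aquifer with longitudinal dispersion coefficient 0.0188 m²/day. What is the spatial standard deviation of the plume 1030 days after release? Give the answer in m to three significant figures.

6.22 m

Dispersive spreading gives a Gaussian with σ² = 2Dt; advection only shifts the center.
σ = √(2 × 0.0188 × 1030) = 6.22 m.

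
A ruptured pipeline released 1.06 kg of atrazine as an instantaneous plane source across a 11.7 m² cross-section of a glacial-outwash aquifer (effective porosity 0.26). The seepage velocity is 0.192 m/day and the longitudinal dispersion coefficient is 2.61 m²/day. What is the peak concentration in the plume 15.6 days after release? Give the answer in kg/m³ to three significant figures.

The peak of an instantaneous 1D plume sits at x = vt; there the Gaussian factor is 1 and C_max = M/(n_e·A·√(4πDt)), where n_e·A is the pore area the mass is dissolved in.
√(4πDt) = √(4π × 2.61 × 15.6) = 22.62 m, so C_max = 1.06/(0.26 × 11.7 × 22.62) = 0.0154 kg/m³.

0.0154 kg/m³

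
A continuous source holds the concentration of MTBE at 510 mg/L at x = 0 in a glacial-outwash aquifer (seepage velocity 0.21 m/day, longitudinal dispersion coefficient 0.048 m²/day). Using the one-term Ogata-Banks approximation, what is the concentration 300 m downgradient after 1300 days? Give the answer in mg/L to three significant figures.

3.99 mg/L

For a continuous step input, C/C₀ ≈ ½·erfc((x−vt)/(2√(Dt))).
vt = 0.21 × 1300 = 273 m and 2√(Dt) = 2√(0.048 × 1300) = 15.80 m.
Argument (x−vt)/(2√(Dt)) = (300 − 273)/15.80 = 1.709; ½·erfc(1.709) = 0.007827.
C = 510 × 0.007827 = 3.99 mg/L.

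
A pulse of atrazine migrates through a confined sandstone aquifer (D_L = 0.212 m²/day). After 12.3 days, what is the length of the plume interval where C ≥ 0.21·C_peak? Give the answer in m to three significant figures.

The plume is Gaussian with σ = √(2Dt) = √(2 × 0.212 × 12.3) = 2.284 m.
C/C_peak = exp(−Δx²/(2σ²)) = 0.21 ⇒ Δx = σ·√(−2 ln 0.21) = 2.284 × 1.767 = 4.036 m.
Width = 2Δx = 8.07 m.

8.07 m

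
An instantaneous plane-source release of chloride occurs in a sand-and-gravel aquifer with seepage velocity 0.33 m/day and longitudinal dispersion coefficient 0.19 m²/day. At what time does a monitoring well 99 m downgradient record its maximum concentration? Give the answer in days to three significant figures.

For the 1D instantaneous-source solution, setting ∂C/∂t = 0 at fixed x gives v²t² + 2Dt − x² = 0, so t = (√(D² + v²x²) − D)/v².
√(D² + v²x²) = √(0.19² + 0.33² × 99²) = 32.67; v² = 0.1089.
t = (32.67 − 0.19)/0.1089 = 298 days (vs. the pure-advection estimate x/v = 300 d).

298 days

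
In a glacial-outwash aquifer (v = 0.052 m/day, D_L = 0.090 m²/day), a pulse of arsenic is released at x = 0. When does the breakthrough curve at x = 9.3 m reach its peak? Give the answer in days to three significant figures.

For the 1D instantaneous-source solution, setting ∂C/∂t = 0 at fixed x gives v²t² + 2Dt − x² = 0, so t = (√(D² + v²x²) − D)/v².
√(D² + v²x²) = √(0.090² + 0.052² × 9.3²) = 0.4919; v² = 0.002704.
t = (0.4919 − 0.090)/0.002704 = 149 days (vs. the pure-advection estimate x/v = 179 d).

149 days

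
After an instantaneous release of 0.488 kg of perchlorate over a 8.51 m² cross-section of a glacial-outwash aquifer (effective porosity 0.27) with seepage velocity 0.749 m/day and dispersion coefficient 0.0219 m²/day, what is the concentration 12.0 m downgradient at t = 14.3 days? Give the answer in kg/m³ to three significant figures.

For an instantaneous plane source, C(x,t) = M/(n_e·A·√(4πDt)) · exp(−(x−vt)²/(4Dt)), with n_e·A the pore (flow) area.
Plume center vt = 0.749 × 14.3 = 10.7107 m, so the well at 12.0 m is 1.2893 m downgradient of the peak.
√(4πDt) = 1.984 m, giving peak height M/(n_e·A·√(4πDt)) = 0.488/(0.27 × 8.51 × 1.984) = 0.1070 kg/m³.
(x−vt)²/(4Dt) = (1.2893)²/(4 × 0.0219 × 14.3) = 1.327; exp(−1.327) = 0.2653.
C = 0.1070 × 0.2653 = 0.0284 kg/m³.

0.0284 kg/m³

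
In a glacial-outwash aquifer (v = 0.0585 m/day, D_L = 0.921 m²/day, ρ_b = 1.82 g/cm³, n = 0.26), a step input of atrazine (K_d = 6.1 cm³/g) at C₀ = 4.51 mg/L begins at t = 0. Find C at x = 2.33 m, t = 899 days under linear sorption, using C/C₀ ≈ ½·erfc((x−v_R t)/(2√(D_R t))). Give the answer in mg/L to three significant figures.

Retardation factor R = 1 + ρ_b·K_d/n = 1 + 1.82 × 6.1/0.26 = 43.70.
Sorption retards both mechanisms: v_R = v/R = 0.001339 m/day, D_R = D/R = 0.02108 m²/day.
v_R·t = 0.001339 × 899 = 1.203761 m; 2√(D_R t) = 8.707 m; argument = (2.33 − 1.203761)/8.707 = 0.1293.
C = C₀ × ½·erfc(0.1293) = 4.51 × 0.4275 = 1.93 mg/L.

1.93 mg/L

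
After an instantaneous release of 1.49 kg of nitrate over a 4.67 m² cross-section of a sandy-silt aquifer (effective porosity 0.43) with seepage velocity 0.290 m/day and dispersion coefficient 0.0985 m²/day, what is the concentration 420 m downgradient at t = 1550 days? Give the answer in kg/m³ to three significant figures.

0.00407 kg/m³

For an instantaneous plane source, C(x,t) = M/(n_e·A·√(4πDt)) · exp(−(x−vt)²/(4Dt)), with n_e·A the pore (flow) area.
Plume center vt = 0.290 × 1550 = 449.5 m, so the well at 420 m is 29.5 m upgradient of the peak.
√(4πDt) = 43.80 m, giving peak height M/(n_e·A·√(4πDt)) = 1.49/(0.43 × 4.67 × 43.80) = 0.01694 kg/m³.
(x−vt)²/(4Dt) = (-29.5)²/(4 × 0.0985 × 1550) = 1.425; exp(−1.425) = 0.2405.
C = 0.01694 × 0.2405 = 0.00407 kg/m³.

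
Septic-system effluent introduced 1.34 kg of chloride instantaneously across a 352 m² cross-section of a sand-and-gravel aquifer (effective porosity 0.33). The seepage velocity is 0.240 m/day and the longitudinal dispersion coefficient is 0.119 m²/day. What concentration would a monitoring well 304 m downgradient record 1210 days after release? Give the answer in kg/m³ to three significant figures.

For an instantaneous plane source, C(x,t) = M/(n_e·A·√(4πDt)) · exp(−(x−vt)²/(4Dt)), with n_e·A the pore (flow) area.
Plume center vt = 0.240 × 1210 = 290.4 m, so the well at 304 m is 13.6 m downgradient of the peak.
√(4πDt) = 42.54 m, giving peak height M/(n_e·A·√(4πDt)) = 1.34/(0.33 × 352 × 42.54) = 0.0002712 kg/m³.
(x−vt)²/(4Dt) = (13.6)²/(4 × 0.119 × 1210) = 0.3211; exp(−0.3211) = 0.7254.
C = 0.0002712 × 0.7254 = 0.000197 kg/m³.

0.000197 kg/m³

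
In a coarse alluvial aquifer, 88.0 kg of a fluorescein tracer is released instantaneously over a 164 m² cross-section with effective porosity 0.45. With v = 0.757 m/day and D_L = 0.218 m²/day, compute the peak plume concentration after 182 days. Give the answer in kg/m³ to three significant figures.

The peak of an instantaneous 1D plume sits at x = vt; there the Gaussian factor is 1 and C_max = M/(n_e·A·√(4πDt)), where n_e·A is the pore area the mass is dissolved in.
√(4πDt) = √(4π × 0.218 × 182) = 22.33 m, so C_max = 88.0/(0.45 × 164 × 22.33) = 0.0534 kg/m³.

0.0534 kg/m³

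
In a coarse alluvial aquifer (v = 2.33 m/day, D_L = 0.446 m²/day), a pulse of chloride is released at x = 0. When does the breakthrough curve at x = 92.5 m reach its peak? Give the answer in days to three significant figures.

For the 1D instantaneous-source solution, setting ∂C/∂t = 0 at fixed x gives v²t² + 2Dt − x² = 0, so t = (√(D² + v²x²) − D)/v².
√(D² + v²x²) = √(0.446² + 2.33² × 92.5²) = 215.5; v² = 5.4289.
t = (215.5 − 0.446)/5.4289 = 39.6 days (vs. the pure-advection estimate x/v = 39.7 d).

39.6 days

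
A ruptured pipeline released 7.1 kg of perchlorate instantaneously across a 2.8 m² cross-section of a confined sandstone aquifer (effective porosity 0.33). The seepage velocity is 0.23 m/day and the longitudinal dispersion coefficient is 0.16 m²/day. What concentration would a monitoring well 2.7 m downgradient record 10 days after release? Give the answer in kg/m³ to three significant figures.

1.67 kg/m³

For an instantaneous plane source, C(x,t) = M/(n_e·A·√(4πDt)) · exp(−(x−vt)²/(4Dt)), with n_e·A the pore (flow) area.
Plume center vt = 0.23 × 10 = 2.3 m, so the well at 2.7 m is 0.4 m downgradient of the peak.
√(4πDt) = 4.484 m, giving peak height M/(n_e·A·√(4πDt)) = 7.1/(0.33 × 2.8 × 4.484) = 1.714 kg/m³.
(x−vt)²/(4Dt) = (0.4)²/(4 × 0.16 × 10) = 0.02500; exp(−0.02500) = 0.9753.
C = 1.714 × 0.9753 = 1.67 kg/m³.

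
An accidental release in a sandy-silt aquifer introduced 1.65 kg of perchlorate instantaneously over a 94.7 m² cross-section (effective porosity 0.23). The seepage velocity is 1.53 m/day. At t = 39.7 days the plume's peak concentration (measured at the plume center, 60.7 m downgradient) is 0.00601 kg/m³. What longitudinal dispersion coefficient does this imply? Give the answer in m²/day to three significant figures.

0.318 m²/day

At the plume center C_max = M/(n_e·A·√(4πDt)), so D = M²/(4πt·(n_e·A·C_max)²).
n_e·A·C_max = 0.23 × 94.7 × 0.00601 = 0.1309 kg/m.
D = 1.65²/(4π × 39.7 × 0.1309²) = 0.318 m²/day.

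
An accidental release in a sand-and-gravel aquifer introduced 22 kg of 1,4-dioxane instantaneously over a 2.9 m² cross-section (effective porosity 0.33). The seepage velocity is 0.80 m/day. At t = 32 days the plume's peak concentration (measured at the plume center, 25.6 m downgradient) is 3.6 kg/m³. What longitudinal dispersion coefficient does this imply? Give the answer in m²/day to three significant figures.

0.101 m²/day

At the plume center C_max = M/(n_e·A·√(4πDt)), so D = M²/(4πt·(n_e·A·C_max)²).
n_e·A·C_max = 0.33 × 2.9 × 3.6 = 3.445 kg/m.
D = 22²/(4π × 32 × 3.445²) = 0.101 m²/day.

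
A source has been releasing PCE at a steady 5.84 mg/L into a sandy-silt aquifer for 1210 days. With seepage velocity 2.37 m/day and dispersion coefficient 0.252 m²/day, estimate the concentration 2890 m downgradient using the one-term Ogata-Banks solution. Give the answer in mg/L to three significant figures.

For a continuous step input, C/C₀ ≈ ½·erfc((x−vt)/(2√(Dt))).
vt = 2.37 × 1210 = 2867.7 m and 2√(Dt) = 2√(0.252 × 1210) = 34.92 m.
Argument (x−vt)/(2√(Dt)) = (2890 − 2867.7)/34.92 = 0.6386; ½·erfc(0.6386) = 0.1832.
C = 5.84 × 0.1832 = 1.07 mg/L.

1.07 mg/L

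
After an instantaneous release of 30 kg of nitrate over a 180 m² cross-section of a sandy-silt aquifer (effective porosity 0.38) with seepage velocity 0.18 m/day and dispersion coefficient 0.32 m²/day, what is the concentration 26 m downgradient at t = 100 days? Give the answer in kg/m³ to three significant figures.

For an instantaneous plane source, C(x,t) = M/(n_e·A·√(4πDt)) · exp(−(x−vt)²/(4Dt)), with n_e·A the pore (flow) area.
Plume center vt = 0.18 × 100 = 18 m, so the well at 26 m is 8 m downgradient of the peak.
√(4πDt) = 20.05 m, giving peak height M/(n_e·A·√(4πDt)) = 30/(0.38 × 180 × 20.05) = 0.02188 kg/m³.
(x−vt)²/(4Dt) = (8)²/(4 × 0.32 × 100) = 0.5000; exp(−0.5000) = 0.6065.
C = 0.02188 × 0.6065 = 0.0133 kg/m³.

0.0133 kg/m³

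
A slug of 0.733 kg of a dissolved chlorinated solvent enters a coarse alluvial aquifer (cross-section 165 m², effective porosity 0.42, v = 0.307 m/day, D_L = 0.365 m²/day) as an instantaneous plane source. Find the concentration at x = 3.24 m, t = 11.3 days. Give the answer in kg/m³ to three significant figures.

For an instantaneous plane source, C(x,t) = M/(n_e·A·√(4πDt)) · exp(−(x−vt)²/(4Dt)), with n_e·A the pore (flow) area.
Plume center vt = 0.307 × 11.3 = 3.4691 m, so the well at 3.24 m is 0.2291 m upgradient of the peak.
√(4πDt) = 7.199 m, giving peak height M/(n_e·A·√(4πDt)) = 0.733/(0.42 × 165 × 7.199) = 0.001469 kg/m³.
(x−vt)²/(4Dt) = (-0.2291)²/(4 × 0.365 × 11.3) = 0.003181; exp(−0.003181) = 0.9968.
C = 0.001469 × 0.9968 = 0.00146 kg/m³.

0.00146 kg/m³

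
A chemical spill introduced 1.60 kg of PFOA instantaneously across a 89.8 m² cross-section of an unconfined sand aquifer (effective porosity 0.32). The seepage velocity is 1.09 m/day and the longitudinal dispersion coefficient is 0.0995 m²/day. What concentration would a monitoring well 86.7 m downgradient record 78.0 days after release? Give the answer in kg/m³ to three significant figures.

For an instantaneous plane source, C(x,t) = M/(n_e·A·√(4πDt)) · exp(−(x−vt)²/(4Dt)), with n_e·A the pore (flow) area.
Plume center vt = 1.09 × 78.0 = 85.02 m, so the well at 86.7 m is 1.68 m downgradient of the peak.
√(4πDt) = 9.876 m, giving peak height M/(n_e·A·√(4πDt)) = 1.60/(0.32 × 89.8 × 9.876) = 0.005638 kg/m³.
(x−vt)²/(4Dt) = (1.68)²/(4 × 0.0995 × 78.0) = 0.09092; exp(−0.09092) = 0.9131.
C = 0.005638 × 0.9131 = 0.00515 kg/m³.

0.00515 kg/m³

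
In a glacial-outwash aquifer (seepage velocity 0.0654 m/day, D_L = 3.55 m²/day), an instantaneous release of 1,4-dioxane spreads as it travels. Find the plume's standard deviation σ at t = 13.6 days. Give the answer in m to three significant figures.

9.83 m

Dispersive spreading gives a Gaussian with σ² = 2Dt; advection only shifts the center.
σ = √(2 × 3.55 × 13.6) = 9.83 m.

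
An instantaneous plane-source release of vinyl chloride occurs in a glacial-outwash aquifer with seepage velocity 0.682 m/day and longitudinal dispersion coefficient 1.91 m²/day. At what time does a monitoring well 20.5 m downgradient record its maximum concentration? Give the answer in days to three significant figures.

26.2 days

For the 1D instantaneous-source solution, setting ∂C/∂t = 0 at fixed x gives v²t² + 2Dt − x² = 0, so t = (√(D² + v²x²) − D)/v².
√(D² + v²x²) = √(1.91² + 0.682² × 20.5²) = 14.11; v² = 0.465124.
t = (14.11 − 1.91)/0.465124 = 26.2 days (vs. the pure-advection estimate x/v = 30.1 d).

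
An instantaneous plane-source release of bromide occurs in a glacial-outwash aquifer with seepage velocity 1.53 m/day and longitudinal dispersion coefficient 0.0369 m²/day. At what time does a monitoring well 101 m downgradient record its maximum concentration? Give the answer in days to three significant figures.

For the 1D instantaneous-source solution, setting ∂C/∂t = 0 at fixed x gives v²t² + 2Dt − x² = 0, so t = (√(D² + v²x²) − D)/v².
√(D² + v²x²) = √(0.0369² + 1.53² × 101²) = 154.5; v² = 2.3409.
t = (154.5 − 0.0369)/2.3409 = 66.0 days (vs. the pure-advection estimate x/v = 66.0 d).

66.0 days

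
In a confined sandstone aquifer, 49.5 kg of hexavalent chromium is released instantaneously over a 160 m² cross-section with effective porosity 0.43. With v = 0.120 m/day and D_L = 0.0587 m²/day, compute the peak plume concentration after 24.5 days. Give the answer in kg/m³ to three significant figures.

0.169 kg/m³

The peak of an instantaneous 1D plume sits at x = vt; there the Gaussian factor is 1 and C_max = M/(n_e·A·√(4πDt)), where n_e·A is the pore area the mass is dissolved in.
√(4πDt) = √(4π × 0.0587 × 24.5) = 4.251 m, so C_max = 49.5/(0.43 × 160 × 4.251) = 0.169 kg/m³.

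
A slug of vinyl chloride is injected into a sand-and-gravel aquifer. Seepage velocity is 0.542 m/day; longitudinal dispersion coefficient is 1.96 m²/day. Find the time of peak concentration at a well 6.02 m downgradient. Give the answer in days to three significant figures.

For the 1D instantaneous-source solution, setting ∂C/∂t = 0 at fixed x gives v²t² + 2Dt − x² = 0, so t = (√(D² + v²x²) − D)/v².
√(D² + v²x²) = √(1.96² + 0.542² × 6.02²) = 3.806; v² = 0.293764.
t = (3.806 − 1.96)/0.293764 = 6.28 days (vs. the pure-advection estimate x/v = 11.1 d).

6.28 days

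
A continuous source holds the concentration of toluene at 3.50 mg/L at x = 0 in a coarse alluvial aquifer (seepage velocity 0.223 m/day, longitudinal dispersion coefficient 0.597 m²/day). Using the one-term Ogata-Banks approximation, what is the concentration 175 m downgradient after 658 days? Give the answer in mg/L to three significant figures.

0.548 mg/L

For a continuous step input, C/C₀ ≈ ½·erfc((x−vt)/(2√(Dt))).
vt = 0.223 × 658 = 146.734 m and 2√(Dt) = 2√(0.597 × 658) = 39.64 m.
Argument (x−vt)/(2√(Dt)) = (175 − 146.734)/39.64 = 0.7131; ½·erfc(0.7131) = 0.1566.
C = 3.50 × 0.1566 = 0.548 mg/L.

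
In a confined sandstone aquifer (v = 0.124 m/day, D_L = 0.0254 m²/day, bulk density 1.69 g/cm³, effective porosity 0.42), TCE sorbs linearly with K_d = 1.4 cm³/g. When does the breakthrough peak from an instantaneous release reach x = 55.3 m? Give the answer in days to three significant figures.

2950 days

Retardation factor R = 1 + ρ_b·K_d/n = 1 + 1.69 × 1.4/0.42 = 6.633.
Sorption retards both mechanisms: v_R = v/R = 0.01869 m/day, D_R = D/R = 0.003829 m²/day.
Peak time from v_R²t² + 2D_R t − x² = 0: t = (√(D_R² + v_R²x²) − D_R)/v_R².
√(D_R² + v_R²x²) = √(0.003829² + 0.01869² × 55.3²) = 1.034; v_R² = 0.0003493.
t = (1.034 − 0.003829)/0.0003493 = 2950 days.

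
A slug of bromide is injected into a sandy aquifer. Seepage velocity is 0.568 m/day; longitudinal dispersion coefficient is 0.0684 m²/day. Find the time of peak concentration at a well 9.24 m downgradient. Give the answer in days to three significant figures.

For the 1D instantaneous-source solution, setting ∂C/∂t = 0 at fixed x gives v²t² + 2Dt − x² = 0, so t = (√(D² + v²x²) − D)/v².
√(D² + v²x²) = √(0.0684² + 0.568² × 9.24²) = 5.249; v² = 0.322624.
t = (5.249 − 0.0684)/0.322624 = 16.1 days (vs. the pure-advection estimate x/v = 16.3 d).

16.1 days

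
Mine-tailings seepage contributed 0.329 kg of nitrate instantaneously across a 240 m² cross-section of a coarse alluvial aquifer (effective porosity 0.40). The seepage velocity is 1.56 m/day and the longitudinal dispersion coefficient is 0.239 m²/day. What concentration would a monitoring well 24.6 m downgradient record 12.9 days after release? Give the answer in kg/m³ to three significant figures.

0.000108 kg/m³

For an instantaneous plane source, C(x,t) = M/(n_e·A·√(4πDt)) · exp(−(x−vt)²/(4Dt)), with n_e·A the pore (flow) area.
Plume center vt = 1.56 × 12.9 = 20.124 m, so the well at 24.6 m is 4.476 m downgradient of the peak.
√(4πDt) = 6.224 m, giving peak height M/(n_e·A·√(4πDt)) = 0.329/(0.40 × 240 × 6.224) = 0.0005506 kg/m³.
(x−vt)²/(4Dt) = (4.476)²/(4 × 0.239 × 12.9) = 1.625; exp(−1.625) = 0.1969.
C = 0.0005506 × 0.1969 = 0.000108 kg/m³.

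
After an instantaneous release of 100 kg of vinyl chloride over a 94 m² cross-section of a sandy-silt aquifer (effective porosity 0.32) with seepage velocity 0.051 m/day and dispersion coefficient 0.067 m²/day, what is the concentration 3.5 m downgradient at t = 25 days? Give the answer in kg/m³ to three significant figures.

For an instantaneous plane source, C(x,t) = M/(n_e·A·√(4πDt)) · exp(−(x−vt)²/(4Dt)), with n_e·A the pore (flow) area.
Plume center vt = 0.051 × 25 = 1.275 m, so the well at 3.5 m is 2.225 m downgradient of the peak.
√(4πDt) = 4.588 m, giving peak height M/(n_e·A·√(4πDt)) = 100/(0.32 × 94 × 4.588) = 0.7246 kg/m³.
(x−vt)²/(4Dt) = (2.225)²/(4 × 0.067 × 25) = 0.7389; exp(−0.7389) = 0.4776.
C = 0.7246 × 0.4776 = 0.346 kg/m³.

0.346 kg/m³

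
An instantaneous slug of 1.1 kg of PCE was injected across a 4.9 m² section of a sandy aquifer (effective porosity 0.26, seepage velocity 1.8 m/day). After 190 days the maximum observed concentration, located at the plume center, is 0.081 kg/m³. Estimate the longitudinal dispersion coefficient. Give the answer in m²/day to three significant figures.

0.0476 m²/day

At the plume center C_max = M/(n_e·A·√(4πDt)), so D = M²/(4πt·(n_e·A·C_max)²).
n_e·A·C_max = 0.26 × 4.9 × 0.081 = 0.1032 kg/m.
D = 1.1²/(4π × 190 × 0.1032²) = 0.0476 m²/day.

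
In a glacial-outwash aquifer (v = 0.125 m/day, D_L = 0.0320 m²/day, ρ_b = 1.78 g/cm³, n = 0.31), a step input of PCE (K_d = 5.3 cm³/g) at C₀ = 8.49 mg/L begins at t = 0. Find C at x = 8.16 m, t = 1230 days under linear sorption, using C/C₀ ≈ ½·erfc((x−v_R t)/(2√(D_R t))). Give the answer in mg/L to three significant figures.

0.165 mg/L

Retardation factor R = 1 + ρ_b·K_d/n = 1 + 1.78 × 5.3/0.31 = 31.43.
Sorption retards both mechanisms: v_R = v/R = 0.003977 m/day, D_R = D/R = 0.001018 m²/day.
v_R·t = 0.003977 × 1230 = 4.89171 m; 2√(D_R t) = 2.238 m; argument = (8.16 − 4.89171)/2.238 = 1.460.
C = C₀ × ½·erfc(1.460) = 8.49 × 0.01947 = 0.165 mg/L.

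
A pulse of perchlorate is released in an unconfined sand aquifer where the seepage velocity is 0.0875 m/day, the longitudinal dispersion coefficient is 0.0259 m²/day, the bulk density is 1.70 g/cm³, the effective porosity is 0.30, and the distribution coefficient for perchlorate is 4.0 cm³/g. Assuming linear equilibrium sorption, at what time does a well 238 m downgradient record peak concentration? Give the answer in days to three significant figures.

Retardation factor R = 1 + ρ_b·K_d/n = 1 + 1.70 × 4.0/0.30 = 23.67.
Sorption retards both mechanisms: v_R = v/R = 0.003697 m/day, D_R = D/R = 0.001094 m²/day.
Peak time from v_R²t² + 2D_R t − x² = 0: t = (√(D_R² + v_R²x²) − D_R)/v_R².
√(D_R² + v_R²x²) = √(0.001094² + 0.003697² × 238²) = 0.8799; v_R² = 1.367e-05.
t = (0.8799 − 0.001094)/1.367e-05 = 64300 days.

64300 days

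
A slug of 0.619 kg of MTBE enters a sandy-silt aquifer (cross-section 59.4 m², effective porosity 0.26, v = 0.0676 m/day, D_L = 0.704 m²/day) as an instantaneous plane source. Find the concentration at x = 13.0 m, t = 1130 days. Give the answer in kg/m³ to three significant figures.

For an instantaneous plane source, C(x,t) = M/(n_e·A·√(4πDt)) · exp(−(x−vt)²/(4Dt)), with n_e·A the pore (flow) area.
Plume center vt = 0.0676 × 1130 = 76.388 m, so the well at 13.0 m is 63.388 m upgradient of the peak.
√(4πDt) = 99.98 m, giving peak height M/(n_e·A·√(4πDt)) = 0.619/(0.26 × 59.4 × 99.98) = 0.0004009 kg/m³.
(x−vt)²/(4Dt) = (-63.388)²/(4 × 0.704 × 1130) = 1.263; exp(−1.263) = 0.2828.
C = 0.0004009 × 0.2828 = 0.000113 kg/m³.

0.000113 kg/m³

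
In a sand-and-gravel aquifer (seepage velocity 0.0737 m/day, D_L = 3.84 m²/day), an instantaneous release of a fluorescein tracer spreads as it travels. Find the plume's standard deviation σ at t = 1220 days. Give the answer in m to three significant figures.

Dispersive spreading gives a Gaussian with σ² = 2Dt; advection only shifts the center.
σ = √(2 × 3.84 × 1220) = 96.8 m.

96.8 m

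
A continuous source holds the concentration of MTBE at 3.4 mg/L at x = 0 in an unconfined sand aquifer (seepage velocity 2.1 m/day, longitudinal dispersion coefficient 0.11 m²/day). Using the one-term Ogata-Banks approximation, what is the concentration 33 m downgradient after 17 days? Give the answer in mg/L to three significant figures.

For a continuous step input, C/C₀ ≈ ½·erfc((x−vt)/(2√(Dt))).
vt = 2.1 × 17 = 35.7 m and 2√(Dt) = 2√(0.11 × 17) = 2.735 m.
Argument (x−vt)/(2√(Dt)) = (33 − 35.7)/2.735 = -0.9872; ½·erfc(-0.9872) = 0.9187.
C = 3.4 × 0.9187 = 3.12 mg/L.

3.12 mg/L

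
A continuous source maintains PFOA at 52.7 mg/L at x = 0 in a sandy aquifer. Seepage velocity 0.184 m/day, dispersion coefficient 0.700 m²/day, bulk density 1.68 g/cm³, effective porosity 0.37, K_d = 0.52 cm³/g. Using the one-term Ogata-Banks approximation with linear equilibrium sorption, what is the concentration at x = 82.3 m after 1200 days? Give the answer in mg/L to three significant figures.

Retardation factor R = 1 + ρ_b·K_d/n = 1 + 1.68 × 0.52/0.37 = 3.361.
Sorption retards both mechanisms: v_R = v/R = 0.05475 m/day, D_R = D/R = 0.2083 m²/day.
v_R·t = 0.05475 × 1200 = 65.7 m; 2√(D_R t) = 31.62 m; argument = (82.3 − 65.7)/31.62 = 0.5250.
C = C₀ × ½·erfc(0.5250) = 52.7 × 0.2289 = 12.1 mg/L.

12.1 mg/L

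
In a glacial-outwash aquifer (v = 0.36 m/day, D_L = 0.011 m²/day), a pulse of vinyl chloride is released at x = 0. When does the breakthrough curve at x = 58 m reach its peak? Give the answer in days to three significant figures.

For the 1D instantaneous-source solution, setting ∂C/∂t = 0 at fixed x gives v²t² + 2Dt − x² = 0, so t = (√(D² + v²x²) − D)/v².
√(D² + v²x²) = √(0.011² + 0.36² × 58²) = 20.88; v² = 0.1296.
t = (20.88 − 0.011)/0.1296 = 161 days (vs. the pure-advection estimate x/v = 161 d).

161 days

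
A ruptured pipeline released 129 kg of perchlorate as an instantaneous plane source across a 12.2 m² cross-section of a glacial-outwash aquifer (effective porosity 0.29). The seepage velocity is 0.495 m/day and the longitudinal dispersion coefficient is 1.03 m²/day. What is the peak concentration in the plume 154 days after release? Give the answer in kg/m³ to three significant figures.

The peak of an instantaneous 1D plume sits at x = vt; there the Gaussian factor is 1 and C_max = M/(n_e·A·√(4πDt)), where n_e·A is the pore area the mass is dissolved in.
√(4πDt) = √(4π × 1.03 × 154) = 44.65 m, so C_max = 129/(0.29 × 12.2 × 44.65) = 0.817 kg/m³.

0.817 kg/m³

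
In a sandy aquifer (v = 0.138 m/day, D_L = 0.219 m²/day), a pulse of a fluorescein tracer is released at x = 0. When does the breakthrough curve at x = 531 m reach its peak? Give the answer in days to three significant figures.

3840 days

For the 1D instantaneous-source solution, setting ∂C/∂t = 0 at fixed x gives v²t² + 2Dt − x² = 0, so t = (√(D² + v²x²) − D)/v².
√(D² + v²x²) = √(0.219² + 0.138² × 531²) = 73.28; v² = 0.019044.
t = (73.28 − 0.219)/0.019044 = 3840 days (vs. the pure-advection estimate x/v = 3850 d).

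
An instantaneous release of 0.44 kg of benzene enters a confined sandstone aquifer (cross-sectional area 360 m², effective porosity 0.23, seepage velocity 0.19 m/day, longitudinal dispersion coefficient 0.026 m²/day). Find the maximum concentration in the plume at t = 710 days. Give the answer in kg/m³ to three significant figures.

0.000349 kg/m³

The peak of an instantaneous 1D plume sits at x = vt; there the Gaussian factor is 1 and C_max = M/(n_e·A·√(4πDt)), where n_e·A is the pore area the mass is dissolved in.
√(4πDt) = √(4π × 0.026 × 710) = 15.23 m, so C_max = 0.44/(0.23 × 360 × 15.23) = 0.000349 kg/m³.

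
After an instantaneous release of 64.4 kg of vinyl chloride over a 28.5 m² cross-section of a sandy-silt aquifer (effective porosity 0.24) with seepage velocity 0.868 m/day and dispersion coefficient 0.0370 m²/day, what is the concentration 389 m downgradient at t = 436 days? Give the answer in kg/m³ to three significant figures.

0.118 kg/m³

For an instantaneous plane source, C(x,t) = M/(n_e·A·√(4πDt)) · exp(−(x−vt)²/(4Dt)), with n_e·A the pore (flow) area.
Plume center vt = 0.868 × 436 = 378.448 m, so the well at 389 m is 10.552 m downgradient of the peak.
√(4πDt) = 14.24 m, giving peak height M/(n_e·A·√(4πDt)) = 64.4/(0.24 × 28.5 × 14.24) = 0.6612 kg/m³.
(x−vt)²/(4Dt) = (10.552)²/(4 × 0.0370 × 436) = 1.726; exp(−1.726) = 0.1780.
C = 0.6612 × 0.1780 = 0.118 kg/m³.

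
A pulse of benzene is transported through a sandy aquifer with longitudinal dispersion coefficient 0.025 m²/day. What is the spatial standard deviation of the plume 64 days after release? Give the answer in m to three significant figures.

1.79 m

Dispersive spreading gives a Gaussian with σ² = 2Dt; advection only shifts the center.
σ = √(2 × 0.025 × 64) = 1.79 m.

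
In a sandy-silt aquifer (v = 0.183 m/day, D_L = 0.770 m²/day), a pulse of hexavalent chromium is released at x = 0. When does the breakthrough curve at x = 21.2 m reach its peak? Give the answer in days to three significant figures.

For the 1D instantaneous-source solution, setting ∂C/∂t = 0 at fixed x gives v²t² + 2Dt − x² = 0, so t = (√(D² + v²x²) − D)/v².
√(D² + v²x²) = √(0.770² + 0.183² × 21.2²) = 3.955; v² = 0.033489.
t = (3.955 − 0.770)/0.033489 = 95.1 days (vs. the pure-advection estimate x/v = 116 d).

95.1 days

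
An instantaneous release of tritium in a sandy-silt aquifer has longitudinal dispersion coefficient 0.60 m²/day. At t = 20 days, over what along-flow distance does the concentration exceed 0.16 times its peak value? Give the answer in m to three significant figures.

18.8 m

The plume is Gaussian with σ = √(2Dt) = √(2 × 0.60 × 20) = 4.899 m.
C/C_peak = exp(−Δx²/(2σ²)) = 0.16 ⇒ Δx = σ·√(−2 ln 0.16) = 4.899 × 1.914 = 9.377 m.
Width = 2Δx = 18.8 m.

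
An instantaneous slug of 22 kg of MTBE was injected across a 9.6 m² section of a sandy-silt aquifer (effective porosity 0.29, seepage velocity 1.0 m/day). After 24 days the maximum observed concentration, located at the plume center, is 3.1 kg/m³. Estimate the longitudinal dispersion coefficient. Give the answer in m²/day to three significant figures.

At the plume center C_max = M/(n_e·A·√(4πDt)), so D = M²/(4πt·(n_e·A·C_max)²).
n_e·A·C_max = 0.29 × 9.6 × 3.1 = 8.630 kg/m.
D = 22²/(4π × 24 × 8.630²) = 0.0215 m²/day.

0.0215 m²/day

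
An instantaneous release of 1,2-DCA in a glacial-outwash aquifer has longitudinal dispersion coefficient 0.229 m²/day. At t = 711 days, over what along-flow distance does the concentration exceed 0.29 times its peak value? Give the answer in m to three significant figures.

56.8 m

The plume is Gaussian with σ = √(2Dt) = √(2 × 0.229 × 711) = 18.05 m.
C/C_peak = exp(−Δx²/(2σ²)) = 0.29 ⇒ Δx = σ·√(−2 ln 0.29) = 18.05 × 1.573 = 28.39 m.
Width = 2Δx = 56.8 m.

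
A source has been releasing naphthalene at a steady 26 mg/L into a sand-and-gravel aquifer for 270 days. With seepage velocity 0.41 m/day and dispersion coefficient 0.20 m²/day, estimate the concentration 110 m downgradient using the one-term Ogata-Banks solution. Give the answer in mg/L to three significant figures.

13.7 mg/L

For a continuous step input, C/C₀ ≈ ½·erfc((x−vt)/(2√(Dt))).
vt = 0.41 × 270 = 110.7 m and 2√(Dt) = 2√(0.20 × 270) = 14.70 m.
Argument (x−vt)/(2√(Dt)) = (110 − 110.7)/14.70 = -0.04762; ½·erfc(-0.04762) = 0.5268.
C = 26 × 0.5268 = 13.7 mg/L.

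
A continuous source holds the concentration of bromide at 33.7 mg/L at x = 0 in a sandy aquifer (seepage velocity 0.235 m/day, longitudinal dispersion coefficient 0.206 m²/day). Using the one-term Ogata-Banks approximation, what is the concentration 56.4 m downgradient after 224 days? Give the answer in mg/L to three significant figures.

For a continuous step input, C/C₀ ≈ ½·erfc((x−vt)/(2√(Dt))).
vt = 0.235 × 224 = 52.64 m and 2√(Dt) = 2√(0.206 × 224) = 13.59 m.
Argument (x−vt)/(2√(Dt)) = (56.4 − 52.64)/13.59 = 0.2767; ½·erfc(0.2767) = 0.3478.
C = 33.7 × 0.3478 = 11.7 mg/L.

11.7 mg/L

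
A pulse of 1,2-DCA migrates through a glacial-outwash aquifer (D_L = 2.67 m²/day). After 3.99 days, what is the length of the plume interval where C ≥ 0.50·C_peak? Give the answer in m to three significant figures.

The plume is Gaussian with σ = √(2Dt) = √(2 × 2.67 × 3.99) = 4.616 m.
C/C_peak = exp(−Δx²/(2σ²)) = 0.50 ⇒ Δx = σ·√(−2 ln 0.50) = 4.616 × 1.177 = 5.433 m.
Width = 2Δx = 10.9 m.

10.9 m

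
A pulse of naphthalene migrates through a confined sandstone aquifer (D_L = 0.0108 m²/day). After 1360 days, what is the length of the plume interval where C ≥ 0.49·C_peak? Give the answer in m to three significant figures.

The plume is Gaussian with σ = √(2Dt) = √(2 × 0.0108 × 1360) = 5.420 m.
C/C_peak = exp(−Δx²/(2σ²)) = 0.49 ⇒ Δx = σ·√(−2 ln 0.49) = 5.420 × 1.194 = 6.471 m.
Width = 2Δx = 12.9 m.

12.9 m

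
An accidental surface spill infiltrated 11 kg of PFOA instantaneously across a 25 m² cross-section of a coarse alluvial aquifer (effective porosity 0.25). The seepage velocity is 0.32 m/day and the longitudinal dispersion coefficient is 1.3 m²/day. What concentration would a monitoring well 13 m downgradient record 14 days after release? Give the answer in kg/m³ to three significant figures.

For an instantaneous plane source, C(x,t) = M/(n_e·A·√(4πDt)) · exp(−(x−vt)²/(4Dt)), with n_e·A the pore (flow) area.
Plume center vt = 0.32 × 14 = 4.48 m, so the well at 13 m is 8.52 m downgradient of the peak.
√(4πDt) = 15.12 m, giving peak height M/(n_e·A·√(4πDt)) = 11/(0.25 × 25 × 15.12) = 0.1164 kg/m³.
(x−vt)²/(4Dt) = (8.52)²/(4 × 1.3 × 14) = 0.9971; exp(−0.9971) = 0.3689.
C = 0.1164 × 0.3689 = 0.0429 kg/m³.

0.0429 kg/m³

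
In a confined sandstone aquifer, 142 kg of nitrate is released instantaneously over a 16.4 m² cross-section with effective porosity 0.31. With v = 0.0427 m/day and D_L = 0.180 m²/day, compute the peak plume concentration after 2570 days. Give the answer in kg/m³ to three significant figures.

The peak of an instantaneous 1D plume sits at x = vt; there the Gaussian factor is 1 and C_max = M/(n_e·A·√(4πDt)), where n_e·A is the pore area the mass is dissolved in.
√(4πDt) = √(4π × 0.180 × 2570) = 76.24 m, so C_max = 142/(0.31 × 16.4 × 76.24) = 0.366 kg/m³.

0.366 kg/m³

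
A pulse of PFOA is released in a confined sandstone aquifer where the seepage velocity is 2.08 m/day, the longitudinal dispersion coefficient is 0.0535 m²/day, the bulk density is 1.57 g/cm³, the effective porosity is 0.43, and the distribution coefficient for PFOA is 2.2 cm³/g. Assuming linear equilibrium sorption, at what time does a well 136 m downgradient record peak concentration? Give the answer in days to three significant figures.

590 days

Retardation factor R = 1 + ρ_b·K_d/n = 1 + 1.57 × 2.2/0.43 = 9.033.
Sorption retards both mechanisms: v_R = v/R = 0.2303 m/day, D_R = D/R = 0.005923 m²/day.
Peak time from v_R²t² + 2D_R t − x² = 0: t = (√(D_R² + v_R²x²) − D_R)/v_R².
√(D_R² + v_R²x²) = √(0.005923² + 0.2303² × 136²) = 31.32; v_R² = 0.05304.
t = (31.32 − 0.005923)/0.05304 = 590 days.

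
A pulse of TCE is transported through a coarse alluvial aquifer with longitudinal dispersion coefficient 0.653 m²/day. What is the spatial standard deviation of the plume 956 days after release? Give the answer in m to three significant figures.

Dispersive spreading gives a Gaussian with σ² = 2Dt; advection only shifts the center.
σ = √(2 × 0.653 × 956) = 35.3 m.

35.3 m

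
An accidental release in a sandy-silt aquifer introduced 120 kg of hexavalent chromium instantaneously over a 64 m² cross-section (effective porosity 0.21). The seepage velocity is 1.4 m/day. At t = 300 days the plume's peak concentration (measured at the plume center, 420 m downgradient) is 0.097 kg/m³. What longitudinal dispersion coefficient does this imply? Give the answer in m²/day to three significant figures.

2.25 m²/day

At the plume center C_max = M/(n_e·A·√(4πDt)), so D = M²/(4πt·(n_e·A·C_max)²).
n_e·A·C_max = 0.21 × 64 × 0.097 = 1.304 kg/m.
D = 120²/(4π × 300 × 1.304²) = 2.25 m²/day.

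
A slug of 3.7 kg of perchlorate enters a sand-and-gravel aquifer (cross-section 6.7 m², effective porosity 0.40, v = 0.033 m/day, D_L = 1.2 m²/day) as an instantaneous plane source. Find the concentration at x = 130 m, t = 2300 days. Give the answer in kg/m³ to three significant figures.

For an instantaneous plane source, C(x,t) = M/(n_e·A·√(4πDt)) · exp(−(x−vt)²/(4Dt)), with n_e·A the pore (flow) area.
Plume center vt = 0.033 × 2300 = 75.9 m, so the well at 130 m is 54.1 m downgradient of the peak.
√(4πDt) = 186.2 m, giving peak height M/(n_e·A·√(4πDt)) = 3.7/(0.40 × 6.7 × 186.2) = 0.007415 kg/m³.
(x−vt)²/(4Dt) = (54.1)²/(4 × 1.2 × 2300) = 0.2651; exp(−0.2651) = 0.7671.
C = 0.007415 × 0.7671 = 0.00569 kg/m³.

0.00569 kg/m³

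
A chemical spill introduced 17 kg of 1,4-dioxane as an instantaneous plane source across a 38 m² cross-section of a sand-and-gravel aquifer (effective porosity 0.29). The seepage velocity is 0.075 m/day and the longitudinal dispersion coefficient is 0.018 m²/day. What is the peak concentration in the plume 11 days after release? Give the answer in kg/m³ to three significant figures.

0.978 kg/m³

The peak of an instantaneous 1D plume sits at x = vt; there the Gaussian factor is 1 and C_max = M/(n_e·A·√(4πDt)), where n_e·A is the pore area the mass is dissolved in.
√(4πDt) = √(4π × 0.018 × 11) = 1.577 m, so C_max = 17/(0.29 × 38 × 1.577) = 0.978 kg/m³.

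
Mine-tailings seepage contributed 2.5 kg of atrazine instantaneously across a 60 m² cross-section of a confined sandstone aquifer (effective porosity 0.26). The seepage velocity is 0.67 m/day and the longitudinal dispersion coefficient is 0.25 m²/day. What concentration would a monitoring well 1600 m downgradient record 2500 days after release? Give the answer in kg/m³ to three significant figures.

0.000191 kg/m³

For an instantaneous plane source, C(x,t) = M/(n_e·A·√(4πDt)) · exp(−(x−vt)²/(4Dt)), with n_e·A the pore (flow) area.
Plume center vt = 0.67 × 2500 = 1675 m, so the well at 1600 m is 75 m upgradient of the peak.
√(4πDt) = 88.62 m, giving peak height M/(n_e·A·√(4πDt)) = 2.5/(0.26 × 60 × 88.62) = 0.001808 kg/m³.
(x−vt)²/(4Dt) = (-75)²/(4 × 0.25 × 2500) = 2.250; exp(−2.250) = 0.1054.
C = 0.001808 × 0.1054 = 0.000191 kg/m³.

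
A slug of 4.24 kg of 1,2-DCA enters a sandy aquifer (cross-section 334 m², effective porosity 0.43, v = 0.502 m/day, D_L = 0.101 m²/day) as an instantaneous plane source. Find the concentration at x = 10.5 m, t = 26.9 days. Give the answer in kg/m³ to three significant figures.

0.00220 kg/m³

For an instantaneous plane source, C(x,t) = M/(n_e·A·√(4πDt)) · exp(−(x−vt)²/(4Dt)), with n_e·A the pore (flow) area.
Plume center vt = 0.502 × 26.9 = 13.5038 m, so the well at 10.5 m is 3.0038 m upgradient of the peak.
√(4πDt) = 5.843 m, giving peak height M/(n_e·A·√(4πDt)) = 4.24/(0.43 × 334 × 5.843) = 0.005053 kg/m³.
(x−vt)²/(4Dt) = (-3.0038)²/(4 × 0.101 × 26.9) = 0.8302; exp(−0.8302) = 0.4360.
C = 0.005053 × 0.4360 = 0.00220 kg/m³.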